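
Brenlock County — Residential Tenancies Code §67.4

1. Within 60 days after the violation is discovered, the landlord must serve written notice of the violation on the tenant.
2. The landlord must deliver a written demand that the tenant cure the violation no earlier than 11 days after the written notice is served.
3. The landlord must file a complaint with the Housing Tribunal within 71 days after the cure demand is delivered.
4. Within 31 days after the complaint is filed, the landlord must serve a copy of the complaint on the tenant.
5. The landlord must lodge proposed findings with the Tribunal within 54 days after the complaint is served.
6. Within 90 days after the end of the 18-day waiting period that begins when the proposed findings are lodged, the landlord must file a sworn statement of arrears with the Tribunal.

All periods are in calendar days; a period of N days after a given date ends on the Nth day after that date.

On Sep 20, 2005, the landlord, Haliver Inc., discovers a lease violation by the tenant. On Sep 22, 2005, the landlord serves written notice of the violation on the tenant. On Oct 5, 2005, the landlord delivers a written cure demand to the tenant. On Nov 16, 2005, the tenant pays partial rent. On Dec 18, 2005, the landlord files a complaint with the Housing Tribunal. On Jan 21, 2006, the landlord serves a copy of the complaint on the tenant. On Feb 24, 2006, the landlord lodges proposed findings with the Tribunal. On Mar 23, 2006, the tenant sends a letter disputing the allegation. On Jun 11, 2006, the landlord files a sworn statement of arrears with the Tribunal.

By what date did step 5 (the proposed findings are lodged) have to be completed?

Step 5 runs from Jan 21, 2006, when the complaint is served. 54 days after Jan 21, 2006 is Mar 16, 2006.

Mar 16, 2006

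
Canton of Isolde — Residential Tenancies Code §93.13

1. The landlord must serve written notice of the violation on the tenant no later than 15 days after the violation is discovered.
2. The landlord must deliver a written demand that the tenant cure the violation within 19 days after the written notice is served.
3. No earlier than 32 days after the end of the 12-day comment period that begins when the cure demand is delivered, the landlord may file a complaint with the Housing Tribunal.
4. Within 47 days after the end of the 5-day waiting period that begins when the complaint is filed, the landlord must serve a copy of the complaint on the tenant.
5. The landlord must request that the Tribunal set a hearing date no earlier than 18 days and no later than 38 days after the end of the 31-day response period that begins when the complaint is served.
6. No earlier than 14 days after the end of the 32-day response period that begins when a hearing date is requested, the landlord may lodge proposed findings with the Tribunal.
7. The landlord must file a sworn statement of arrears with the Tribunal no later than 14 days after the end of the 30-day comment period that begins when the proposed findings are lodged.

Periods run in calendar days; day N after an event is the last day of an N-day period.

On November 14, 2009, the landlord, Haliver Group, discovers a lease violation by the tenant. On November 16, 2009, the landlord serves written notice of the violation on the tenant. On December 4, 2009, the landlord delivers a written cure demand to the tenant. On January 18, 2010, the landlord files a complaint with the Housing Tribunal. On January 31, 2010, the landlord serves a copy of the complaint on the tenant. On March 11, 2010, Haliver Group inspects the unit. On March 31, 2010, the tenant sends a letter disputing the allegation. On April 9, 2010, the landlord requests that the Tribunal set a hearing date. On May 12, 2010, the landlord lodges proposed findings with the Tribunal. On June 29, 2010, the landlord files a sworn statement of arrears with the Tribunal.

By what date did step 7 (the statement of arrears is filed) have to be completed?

The proposed findings are lodged on May 12, 2010; the 30-day comment period therefore ends June 11, 2010, and step 7 runs from that date. 14 days after June 11, 2010 is June 25, 2010.

June 25, 2010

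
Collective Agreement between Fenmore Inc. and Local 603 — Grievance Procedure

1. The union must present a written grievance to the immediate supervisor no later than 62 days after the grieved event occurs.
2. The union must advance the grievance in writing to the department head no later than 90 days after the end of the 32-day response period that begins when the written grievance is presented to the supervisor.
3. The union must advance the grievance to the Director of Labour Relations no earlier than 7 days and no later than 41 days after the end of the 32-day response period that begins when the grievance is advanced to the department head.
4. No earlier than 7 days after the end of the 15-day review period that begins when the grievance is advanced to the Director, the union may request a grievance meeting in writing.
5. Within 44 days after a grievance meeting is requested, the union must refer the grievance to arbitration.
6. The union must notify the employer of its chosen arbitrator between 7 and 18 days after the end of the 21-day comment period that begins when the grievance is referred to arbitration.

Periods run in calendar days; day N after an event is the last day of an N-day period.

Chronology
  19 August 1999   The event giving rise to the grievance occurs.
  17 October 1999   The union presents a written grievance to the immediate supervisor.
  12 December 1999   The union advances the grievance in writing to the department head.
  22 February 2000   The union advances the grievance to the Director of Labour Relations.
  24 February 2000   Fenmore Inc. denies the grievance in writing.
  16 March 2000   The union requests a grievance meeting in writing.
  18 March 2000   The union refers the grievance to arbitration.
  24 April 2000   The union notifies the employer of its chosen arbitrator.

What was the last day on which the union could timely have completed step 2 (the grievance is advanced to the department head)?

16 February 2000

The written grievance is presented to the supervisor on 17 October 1999; the 32-day response period therefore ends 18 November 1999, and step 2 runs from that date. 90 days after 18 November 1999 is 16 February 2000.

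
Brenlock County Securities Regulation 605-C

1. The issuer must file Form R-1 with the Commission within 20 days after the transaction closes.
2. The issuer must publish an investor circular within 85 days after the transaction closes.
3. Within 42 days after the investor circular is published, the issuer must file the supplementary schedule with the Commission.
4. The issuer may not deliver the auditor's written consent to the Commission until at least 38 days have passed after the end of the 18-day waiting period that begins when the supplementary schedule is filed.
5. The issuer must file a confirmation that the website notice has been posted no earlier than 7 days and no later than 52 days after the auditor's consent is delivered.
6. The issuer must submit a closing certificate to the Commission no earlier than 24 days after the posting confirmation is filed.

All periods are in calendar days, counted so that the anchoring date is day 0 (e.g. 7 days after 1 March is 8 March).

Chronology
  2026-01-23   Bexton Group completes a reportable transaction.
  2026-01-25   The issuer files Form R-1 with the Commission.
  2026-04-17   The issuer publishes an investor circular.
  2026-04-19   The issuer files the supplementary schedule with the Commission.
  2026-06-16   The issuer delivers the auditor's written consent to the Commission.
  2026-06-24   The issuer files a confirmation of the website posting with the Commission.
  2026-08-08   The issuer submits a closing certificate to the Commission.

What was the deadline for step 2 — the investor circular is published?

Step 2 runs from 2026-01-23, when the transaction closes. 85 days after 2026-01-23 is 2026-04-18.

2026-04-18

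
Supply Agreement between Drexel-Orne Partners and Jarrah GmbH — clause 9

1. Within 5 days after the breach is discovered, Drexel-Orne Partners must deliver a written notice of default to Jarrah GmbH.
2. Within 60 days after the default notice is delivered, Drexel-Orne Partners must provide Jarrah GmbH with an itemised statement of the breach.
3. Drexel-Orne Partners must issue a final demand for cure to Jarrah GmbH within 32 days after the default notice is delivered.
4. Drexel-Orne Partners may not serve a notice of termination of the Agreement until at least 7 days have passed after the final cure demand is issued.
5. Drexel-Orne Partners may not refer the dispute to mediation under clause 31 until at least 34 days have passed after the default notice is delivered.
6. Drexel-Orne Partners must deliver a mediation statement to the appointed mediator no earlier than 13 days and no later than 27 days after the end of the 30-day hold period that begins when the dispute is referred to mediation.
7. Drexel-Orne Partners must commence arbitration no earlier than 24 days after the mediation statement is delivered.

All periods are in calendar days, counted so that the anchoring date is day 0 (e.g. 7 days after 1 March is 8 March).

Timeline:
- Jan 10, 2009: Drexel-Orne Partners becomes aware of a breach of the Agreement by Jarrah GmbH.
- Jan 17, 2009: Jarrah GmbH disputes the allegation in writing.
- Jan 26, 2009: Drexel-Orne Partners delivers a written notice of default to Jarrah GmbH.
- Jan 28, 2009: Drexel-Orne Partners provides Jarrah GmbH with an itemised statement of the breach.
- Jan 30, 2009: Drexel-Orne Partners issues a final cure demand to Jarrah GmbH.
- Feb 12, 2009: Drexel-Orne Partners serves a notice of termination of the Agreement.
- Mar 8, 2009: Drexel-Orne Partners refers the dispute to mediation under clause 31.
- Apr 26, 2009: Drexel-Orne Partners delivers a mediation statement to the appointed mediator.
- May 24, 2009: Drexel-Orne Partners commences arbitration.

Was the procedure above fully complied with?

No

Step 1 — counting 5 days from Jan 10, 2009 (when the breach is discovered) gives a deadline of Jan 15, 2009; done Jan 26, 2009 — 11 days late.
The analysis stops there.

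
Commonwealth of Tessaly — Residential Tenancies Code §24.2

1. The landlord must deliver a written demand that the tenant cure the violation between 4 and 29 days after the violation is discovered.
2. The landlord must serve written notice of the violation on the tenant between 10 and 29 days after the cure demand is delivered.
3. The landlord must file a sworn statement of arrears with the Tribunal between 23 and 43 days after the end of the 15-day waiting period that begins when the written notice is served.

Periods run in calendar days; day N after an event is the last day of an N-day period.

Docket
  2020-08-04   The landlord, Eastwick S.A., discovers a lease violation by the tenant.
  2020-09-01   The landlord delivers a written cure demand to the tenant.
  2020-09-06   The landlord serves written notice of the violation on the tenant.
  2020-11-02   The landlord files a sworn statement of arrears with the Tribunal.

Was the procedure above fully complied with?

No

Step 1: the window is 4–29 days after 2020-08-04 (when the violation is discovered), so 2020-08-08 through 2020-09-02; done 2020-09-01, which is between those dates.
Step 2: the window is 10–29 days after 2020-09-01 (when the cure demand is delivered), so 2020-09-11 through 2020-09-30; 2020-09-06 is 5 days too early.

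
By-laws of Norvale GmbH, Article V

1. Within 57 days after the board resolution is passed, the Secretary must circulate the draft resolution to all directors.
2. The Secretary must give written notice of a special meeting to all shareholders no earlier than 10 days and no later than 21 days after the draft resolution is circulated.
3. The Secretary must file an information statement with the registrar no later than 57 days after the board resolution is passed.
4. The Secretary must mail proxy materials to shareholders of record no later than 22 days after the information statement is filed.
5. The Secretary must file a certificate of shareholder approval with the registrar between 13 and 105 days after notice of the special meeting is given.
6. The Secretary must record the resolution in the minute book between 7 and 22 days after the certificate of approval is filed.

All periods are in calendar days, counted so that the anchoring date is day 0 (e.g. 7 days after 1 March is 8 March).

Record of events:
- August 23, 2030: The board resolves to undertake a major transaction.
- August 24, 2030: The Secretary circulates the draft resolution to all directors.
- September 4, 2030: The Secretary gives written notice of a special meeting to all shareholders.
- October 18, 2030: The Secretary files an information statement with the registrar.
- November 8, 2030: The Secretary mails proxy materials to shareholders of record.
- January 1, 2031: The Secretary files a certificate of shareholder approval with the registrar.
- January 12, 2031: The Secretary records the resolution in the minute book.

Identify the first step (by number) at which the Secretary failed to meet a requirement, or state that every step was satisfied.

Step 5

Step 1: 57 days after August 23, 2030 (when the board resolution is passed) is October 19, 2030; completed August 24, 2030, before the deadline.
Step 2: the window is 10–21 days after August 24, 2030 (when the draft resolution is circulated), so September 3, 2030 through September 14, 2030; September 4, 2030 falls inside that range.
Step 3: 57 days after August 23, 2030 (when the board resolution is passed) is October 19, 2030; October 18, 2030 is within that limit.
Step 4: 22 days after October 18, 2030 (when the information statement is filed) is November 9, 2030; completed November 8, 2030, before the deadline.
Step 5: the window is 13–105 days after September 4, 2030 (when notice of the special meeting is given), so September 17, 2030 through December 18, 2030; done January 1, 2031 — 14 days after the window closed.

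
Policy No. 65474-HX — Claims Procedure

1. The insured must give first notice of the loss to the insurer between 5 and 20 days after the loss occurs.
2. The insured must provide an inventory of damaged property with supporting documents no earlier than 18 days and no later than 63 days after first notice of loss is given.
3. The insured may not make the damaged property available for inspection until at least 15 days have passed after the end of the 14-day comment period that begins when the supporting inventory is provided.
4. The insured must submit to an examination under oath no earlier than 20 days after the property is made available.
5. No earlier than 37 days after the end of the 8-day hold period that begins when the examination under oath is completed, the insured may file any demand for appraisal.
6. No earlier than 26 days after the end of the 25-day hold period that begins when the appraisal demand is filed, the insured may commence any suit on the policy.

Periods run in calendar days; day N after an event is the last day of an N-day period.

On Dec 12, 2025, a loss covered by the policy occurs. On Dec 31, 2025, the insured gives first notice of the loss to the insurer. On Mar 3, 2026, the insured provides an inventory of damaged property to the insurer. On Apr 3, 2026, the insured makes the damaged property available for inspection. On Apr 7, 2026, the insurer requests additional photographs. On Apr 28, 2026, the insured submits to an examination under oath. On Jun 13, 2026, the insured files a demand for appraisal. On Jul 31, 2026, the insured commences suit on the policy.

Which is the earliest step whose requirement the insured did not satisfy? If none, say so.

Step 6

(1) the permitted window runs from Dec 12, 2025 + 5 = Dec 17, 2025 to Dec 12, 2025 + 20 = Jan 1, 2026; Dec 31, 2025 falls inside that range.
(2) the permitted window runs from Dec 31, 2025 + 18 = Jan 18, 2026 to Dec 31, 2025 + 63 = Mar 4, 2026; done Mar 3, 2026 — within the window.
(3) permitted from Mar 17, 2026 + 15 days = Apr 1, 2026 onward; Apr 3, 2026 is on or after that date.
(4) permitted from Apr 3, 2026 + 20 days = Apr 23, 2026 onward; done Apr 28, 2026, after the minimum wait.
(5) permitted from May 6, 2026 + 37 days = Jun 12, 2026 onward; done Jun 13, 2026 — permitted.
(6) permitted from Jul 8, 2026 + 26 days = Aug 3, 2026 onward; Jul 31, 2026 is 3 days before the earliest permitted date.
No need to go further; step 6 was not satisfied.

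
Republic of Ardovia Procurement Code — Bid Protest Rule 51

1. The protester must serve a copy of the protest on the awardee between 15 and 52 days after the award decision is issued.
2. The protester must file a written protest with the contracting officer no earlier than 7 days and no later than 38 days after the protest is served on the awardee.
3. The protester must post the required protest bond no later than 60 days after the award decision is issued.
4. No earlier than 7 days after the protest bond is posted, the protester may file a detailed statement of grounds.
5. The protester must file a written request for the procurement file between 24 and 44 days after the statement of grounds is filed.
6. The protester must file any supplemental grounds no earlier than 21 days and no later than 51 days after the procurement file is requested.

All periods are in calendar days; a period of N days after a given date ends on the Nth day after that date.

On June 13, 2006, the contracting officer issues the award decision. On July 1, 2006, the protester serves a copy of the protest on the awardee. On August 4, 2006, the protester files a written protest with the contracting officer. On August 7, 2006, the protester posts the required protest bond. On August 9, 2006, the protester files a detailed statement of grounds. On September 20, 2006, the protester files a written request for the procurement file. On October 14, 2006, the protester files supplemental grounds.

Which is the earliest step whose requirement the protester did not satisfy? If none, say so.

Step 1: the window is 15–52 days after June 13, 2006 (when the award decision is issued), so June 28, 2006 through August 4, 2006; done July 1, 2006 — within the window.
Step 2: the window is 7–38 days after July 1, 2006 (when the protest is served on the awardee), so July 8, 2006 through August 8, 2006; August 4, 2006 falls inside that range.
Step 3: 60 days after June 13, 2006 (when the award decision is issued) is August 12, 2006; August 7, 2006 is within that limit.
Step 4: the earliest permitted date is 7 days after August 7, 2006 (when the protest bond is posted), i.e. August 14, 2006; acted on August 9, 2006, 5 days prematurely.
That is the first point of non-compliance.

Step 4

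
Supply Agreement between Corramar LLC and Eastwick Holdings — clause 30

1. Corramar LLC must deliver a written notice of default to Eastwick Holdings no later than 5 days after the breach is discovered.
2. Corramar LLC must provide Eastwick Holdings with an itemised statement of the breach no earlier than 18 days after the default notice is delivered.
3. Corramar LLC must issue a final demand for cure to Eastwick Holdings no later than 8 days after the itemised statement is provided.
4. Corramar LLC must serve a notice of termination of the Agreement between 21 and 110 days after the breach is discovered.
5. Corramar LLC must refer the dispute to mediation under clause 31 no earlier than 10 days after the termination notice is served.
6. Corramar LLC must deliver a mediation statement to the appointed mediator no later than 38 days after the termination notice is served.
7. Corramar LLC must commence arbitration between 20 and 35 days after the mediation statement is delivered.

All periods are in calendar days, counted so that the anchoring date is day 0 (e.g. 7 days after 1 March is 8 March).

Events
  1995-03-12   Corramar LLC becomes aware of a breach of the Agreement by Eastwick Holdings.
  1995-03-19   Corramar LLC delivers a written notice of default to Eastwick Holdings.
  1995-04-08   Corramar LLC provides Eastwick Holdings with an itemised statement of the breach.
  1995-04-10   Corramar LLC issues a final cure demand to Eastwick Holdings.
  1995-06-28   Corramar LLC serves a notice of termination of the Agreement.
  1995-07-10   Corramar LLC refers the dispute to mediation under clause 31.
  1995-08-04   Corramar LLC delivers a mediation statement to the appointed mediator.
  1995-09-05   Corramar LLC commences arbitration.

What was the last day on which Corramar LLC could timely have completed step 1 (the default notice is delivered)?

Step 1 runs from 1995-03-12, when the breach is discovered. 5 days after 1995-03-12 is 1995-03-17.

1995-03-17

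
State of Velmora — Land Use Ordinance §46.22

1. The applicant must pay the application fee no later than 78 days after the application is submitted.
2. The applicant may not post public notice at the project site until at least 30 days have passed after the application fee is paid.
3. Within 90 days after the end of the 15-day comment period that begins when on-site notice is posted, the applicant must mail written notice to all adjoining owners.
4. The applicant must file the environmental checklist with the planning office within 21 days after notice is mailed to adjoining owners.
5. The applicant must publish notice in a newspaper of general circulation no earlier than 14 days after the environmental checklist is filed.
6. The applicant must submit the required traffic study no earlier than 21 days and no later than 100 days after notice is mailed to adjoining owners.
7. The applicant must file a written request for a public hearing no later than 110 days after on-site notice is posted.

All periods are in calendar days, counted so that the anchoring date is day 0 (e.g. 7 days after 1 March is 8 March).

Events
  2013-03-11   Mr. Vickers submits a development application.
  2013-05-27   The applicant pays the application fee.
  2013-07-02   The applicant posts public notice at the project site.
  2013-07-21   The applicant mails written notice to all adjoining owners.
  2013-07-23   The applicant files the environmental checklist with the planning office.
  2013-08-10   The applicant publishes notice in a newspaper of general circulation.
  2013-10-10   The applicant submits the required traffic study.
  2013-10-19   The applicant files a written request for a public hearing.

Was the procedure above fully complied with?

Step 1 — counting 78 days from 2013-03-11 (when the application is submitted) gives a deadline of 2013-05-28; 2013-05-27 is within that limit.
Step 2 — must wait 30 days from 2013-05-27 (when the application fee is paid), so not before 2013-06-26; done 2013-07-02 — permitted.
Step 3 — counting 90 days from 2013-07-17 (end of the 15-day comment period, which began when on-site notice is posted on 2013-07-02) gives a deadline of 2013-10-15; done 2013-07-21 — timely.
Step 4 — counting 21 days from 2013-07-21 (when notice is mailed to adjoining owners) gives a deadline of 2013-08-11; completed 2013-07-23, before the deadline.
Step 5 — must wait 14 days from 2013-07-23 (when the environmental checklist is filed), so not before 2013-08-06; done 2013-08-10 — permitted.
Step 6 — 21 and 100 days from 2013-07-21 (when notice is mailed to adjoining owners) are 2013-08-11 and 2013-10-29 respectively; 2013-10-10 falls inside that range.
Step 7 — counting 110 days from 2013-07-02 (when on-site notice is posted) gives a deadline of 2013-10-20; completed 2013-10-19, before the deadline.

Yes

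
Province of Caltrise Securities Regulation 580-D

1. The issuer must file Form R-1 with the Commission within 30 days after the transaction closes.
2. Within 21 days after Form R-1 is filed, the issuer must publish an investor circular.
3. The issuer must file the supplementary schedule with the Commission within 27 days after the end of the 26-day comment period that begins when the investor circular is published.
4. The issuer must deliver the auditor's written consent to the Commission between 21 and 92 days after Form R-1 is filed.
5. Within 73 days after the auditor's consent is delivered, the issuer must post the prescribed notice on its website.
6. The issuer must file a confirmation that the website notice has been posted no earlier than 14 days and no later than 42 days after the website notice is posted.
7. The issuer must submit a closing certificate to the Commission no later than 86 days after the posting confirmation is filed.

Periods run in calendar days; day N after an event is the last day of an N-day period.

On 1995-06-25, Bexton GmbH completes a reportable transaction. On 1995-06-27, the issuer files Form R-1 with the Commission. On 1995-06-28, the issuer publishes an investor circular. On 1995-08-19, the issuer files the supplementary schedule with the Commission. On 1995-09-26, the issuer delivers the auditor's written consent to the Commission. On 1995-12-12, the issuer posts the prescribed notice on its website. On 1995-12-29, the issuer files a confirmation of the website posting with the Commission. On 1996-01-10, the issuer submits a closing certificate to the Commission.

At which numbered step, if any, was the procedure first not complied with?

Step 5

(1) due by 1995-06-25 + 30 days = 1995-07-25; done 1995-06-27 — timely.
(2) due by 1995-06-27 + 21 days = 1995-07-18; 1995-06-28 is within that limit.
(3) due by 1995-07-24 + 27 days = 1995-08-20; completed 1995-08-19, before the deadline.
(4) the permitted window runs from 1995-06-27 + 21 = 1995-07-18 to 1995-06-27 + 92 = 1995-09-27; done 1995-09-26, which is between those dates.
(5) due by 1995-09-26 + 73 days = 1995-12-08; done 1995-12-12 — 4 days late.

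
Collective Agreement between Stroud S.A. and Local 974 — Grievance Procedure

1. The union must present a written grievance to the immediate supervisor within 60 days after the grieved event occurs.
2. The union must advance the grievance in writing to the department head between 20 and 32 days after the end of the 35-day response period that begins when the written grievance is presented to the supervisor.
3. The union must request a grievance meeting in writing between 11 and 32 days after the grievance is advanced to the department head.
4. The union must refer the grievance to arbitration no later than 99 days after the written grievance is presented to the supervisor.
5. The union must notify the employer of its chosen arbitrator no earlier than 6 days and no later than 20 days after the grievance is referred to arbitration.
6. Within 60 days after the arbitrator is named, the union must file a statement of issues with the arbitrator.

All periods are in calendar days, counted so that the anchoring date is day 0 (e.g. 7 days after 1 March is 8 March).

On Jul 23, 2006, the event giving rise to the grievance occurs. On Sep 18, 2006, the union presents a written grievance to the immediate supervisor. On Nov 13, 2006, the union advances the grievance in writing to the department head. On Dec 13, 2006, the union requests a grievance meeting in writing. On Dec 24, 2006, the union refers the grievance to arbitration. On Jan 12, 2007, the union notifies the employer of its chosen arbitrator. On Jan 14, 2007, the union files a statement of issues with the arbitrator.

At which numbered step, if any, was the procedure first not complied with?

None — every step was satisfied

Step 1: 60 days after Jul 23, 2006 (when the grieved event occurs) is Sep 21, 2006; Sep 18, 2006 is within that limit.
Step 2: the window is 20–32 days after Oct 23, 2006 (end of the 35-day response period, which began when the written grievance is presented to the supervisor on Sep 18, 2006), so Nov 12, 2006 through Nov 24, 2006; Nov 13, 2006 falls inside that range.
Step 3: the window is 11–32 days after Nov 13, 2006 (when the grievance is advanced to the department head), so Nov 24, 2006 through Dec 15, 2006; done Dec 13, 2006, which is between those dates.
Step 4: 99 days after Sep 18, 2006 (when the written grievance is presented to the supervisor) is Dec 26, 2006; done Dec 24, 2006 — timely.
Step 5: the window is 6–20 days after Dec 24, 2006 (when the grievance is referred to arbitration), so Dec 30, 2006 through Jan 13, 2007; Jan 12, 2007 falls inside that range.
Step 6: 60 days after Jan 12, 2007 (when the arbitrator is named) is Mar 13, 2007; Jan 14, 2007 is within that limit.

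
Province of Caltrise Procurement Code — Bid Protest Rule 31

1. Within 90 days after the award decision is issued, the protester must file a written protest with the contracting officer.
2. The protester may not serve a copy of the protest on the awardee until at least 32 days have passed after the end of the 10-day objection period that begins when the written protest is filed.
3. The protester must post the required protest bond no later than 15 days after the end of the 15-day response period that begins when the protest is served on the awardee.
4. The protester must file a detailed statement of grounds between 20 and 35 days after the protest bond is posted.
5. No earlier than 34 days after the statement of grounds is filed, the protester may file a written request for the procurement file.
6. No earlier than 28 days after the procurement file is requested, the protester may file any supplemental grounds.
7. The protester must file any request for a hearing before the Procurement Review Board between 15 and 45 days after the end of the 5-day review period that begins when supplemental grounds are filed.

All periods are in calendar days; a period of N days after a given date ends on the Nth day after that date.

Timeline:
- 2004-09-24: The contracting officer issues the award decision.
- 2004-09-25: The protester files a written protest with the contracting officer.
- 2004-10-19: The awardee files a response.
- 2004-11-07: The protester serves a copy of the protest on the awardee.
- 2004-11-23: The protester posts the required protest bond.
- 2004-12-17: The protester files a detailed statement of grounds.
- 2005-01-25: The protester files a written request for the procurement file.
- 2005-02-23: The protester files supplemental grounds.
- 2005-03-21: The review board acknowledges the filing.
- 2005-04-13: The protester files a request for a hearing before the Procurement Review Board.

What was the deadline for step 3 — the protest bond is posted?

2004-12-07

The protest is served on the awardee on 2004-11-07; the 15-day response period therefore ends 2004-11-22, and step 3 runs from that date. 15 days after 2004-11-22 is 2004-12-07.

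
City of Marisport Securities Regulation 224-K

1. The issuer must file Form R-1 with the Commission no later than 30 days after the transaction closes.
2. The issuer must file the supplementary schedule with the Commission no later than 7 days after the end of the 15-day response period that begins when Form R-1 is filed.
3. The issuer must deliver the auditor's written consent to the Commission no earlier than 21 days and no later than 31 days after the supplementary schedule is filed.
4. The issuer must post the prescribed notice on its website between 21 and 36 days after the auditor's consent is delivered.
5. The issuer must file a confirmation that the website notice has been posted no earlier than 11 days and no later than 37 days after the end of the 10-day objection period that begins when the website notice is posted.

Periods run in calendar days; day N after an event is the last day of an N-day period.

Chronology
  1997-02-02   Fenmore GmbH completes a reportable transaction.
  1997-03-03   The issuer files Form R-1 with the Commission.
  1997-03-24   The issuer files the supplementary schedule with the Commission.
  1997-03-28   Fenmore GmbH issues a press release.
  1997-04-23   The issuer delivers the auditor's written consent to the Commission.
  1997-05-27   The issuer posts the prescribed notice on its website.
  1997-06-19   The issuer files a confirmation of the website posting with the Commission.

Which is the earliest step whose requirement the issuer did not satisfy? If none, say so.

Step 1 — counting 30 days from 1997-02-02 (when the transaction closes) gives a deadline of 1997-03-04; done 1997-03-03 — timely.
Step 2 — counting 7 days from 1997-03-18 (end of the 15-day response period, which began when Form R-1 is filed on 1997-03-03) gives a deadline of 1997-03-25; 1997-03-24 is within that limit.
Step 3 — 21 and 31 days from 1997-03-24 (when the supplementary schedule is filed) are 1997-04-14 and 1997-04-24 respectively; 1997-04-23 falls inside that range.
Step 4 — 21 and 36 days from 1997-04-23 (when the auditor's consent is delivered) are 1997-05-14 and 1997-05-29 respectively; done 1997-05-27 — within the window.
Step 5 — 11 and 37 days from 1997-06-06 (end of the 10-day objection period, which began when the website notice is posted on 1997-05-27) are 1997-06-17 and 1997-07-13 respectively; 1997-06-19 falls inside that range.

None — every step was satisfied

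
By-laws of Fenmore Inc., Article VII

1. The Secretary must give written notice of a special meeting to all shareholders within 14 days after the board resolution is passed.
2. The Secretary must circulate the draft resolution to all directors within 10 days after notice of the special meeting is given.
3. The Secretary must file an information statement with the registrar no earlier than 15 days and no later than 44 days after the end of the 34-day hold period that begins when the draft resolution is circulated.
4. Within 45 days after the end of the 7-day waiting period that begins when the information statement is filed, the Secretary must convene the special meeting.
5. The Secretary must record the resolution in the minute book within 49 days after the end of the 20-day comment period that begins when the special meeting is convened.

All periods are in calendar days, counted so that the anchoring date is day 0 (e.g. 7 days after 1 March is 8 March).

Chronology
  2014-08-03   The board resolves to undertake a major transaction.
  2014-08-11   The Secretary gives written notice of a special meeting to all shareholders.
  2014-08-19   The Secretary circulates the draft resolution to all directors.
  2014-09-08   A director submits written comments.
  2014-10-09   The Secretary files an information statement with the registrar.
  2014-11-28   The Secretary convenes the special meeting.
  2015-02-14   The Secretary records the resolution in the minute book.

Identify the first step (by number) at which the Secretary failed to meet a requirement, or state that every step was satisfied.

(1) due by 2014-08-03 + 14 days = 2014-08-17; done 2014-08-11 — timely.
(2) due by 2014-08-11 + 10 days = 2014-08-21; 2014-08-19 is within that limit.
(3) the permitted window runs from 2014-09-22 + 15 = 2014-10-07 to 2014-09-22 + 44 = 2014-11-05; 2014-10-09 falls inside that range.
(4) due by 2014-10-16 + 45 days = 2014-11-30; done 2014-11-28 — timely.
(5) due by 2014-12-18 + 49 days = 2015-02-05; 2015-02-14 misses that deadline by 9 days.

Step 5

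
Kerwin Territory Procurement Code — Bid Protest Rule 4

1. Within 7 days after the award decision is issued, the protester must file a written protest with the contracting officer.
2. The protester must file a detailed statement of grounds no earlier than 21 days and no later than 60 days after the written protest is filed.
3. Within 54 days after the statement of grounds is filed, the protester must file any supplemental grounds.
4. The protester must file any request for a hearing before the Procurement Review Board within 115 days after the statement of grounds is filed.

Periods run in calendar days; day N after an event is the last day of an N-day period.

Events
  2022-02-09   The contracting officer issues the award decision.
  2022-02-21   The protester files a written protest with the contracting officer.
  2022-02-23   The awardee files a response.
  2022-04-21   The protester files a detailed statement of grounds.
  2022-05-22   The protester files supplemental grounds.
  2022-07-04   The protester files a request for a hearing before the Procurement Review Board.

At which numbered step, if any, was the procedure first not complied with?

Step 1 — counting 7 days from 2022-02-09 (when the award decision is issued) gives a deadline of 2022-02-16; not done until 2022-02-21, 5 days after the deadline.

Step 1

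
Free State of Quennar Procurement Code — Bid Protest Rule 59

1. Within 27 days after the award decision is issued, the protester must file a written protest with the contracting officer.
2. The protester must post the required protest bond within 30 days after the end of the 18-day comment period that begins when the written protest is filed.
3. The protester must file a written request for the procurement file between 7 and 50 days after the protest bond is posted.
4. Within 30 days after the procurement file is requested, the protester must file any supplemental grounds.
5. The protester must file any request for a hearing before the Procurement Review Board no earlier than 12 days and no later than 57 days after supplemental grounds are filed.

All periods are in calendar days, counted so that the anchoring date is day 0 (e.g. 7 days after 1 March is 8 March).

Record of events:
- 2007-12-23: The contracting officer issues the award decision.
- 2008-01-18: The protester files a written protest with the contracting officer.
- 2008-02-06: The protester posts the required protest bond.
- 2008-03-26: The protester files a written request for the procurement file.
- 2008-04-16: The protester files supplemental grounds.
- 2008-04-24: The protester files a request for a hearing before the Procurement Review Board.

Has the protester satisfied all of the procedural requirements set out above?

Step 1: 27 days after 2007-12-23 (when the award decision is issued) is 2008-01-19; completed 2008-01-18, before the deadline.
Step 2: 30 days after 2008-02-05 (end of the 18-day comment period, which began when the written protest is filed on 2008-01-18) is 2008-03-06; 2008-02-06 is within that limit.
Step 3: the window is 7–50 days after 2008-02-06 (when the protest bond is posted), so 2008-02-13 through 2008-03-27; 2008-03-26 falls inside that range.
Step 4: 30 days after 2008-03-26 (when the procurement file is requested) is 2008-04-25; done 2008-04-16 — timely.
Step 5: the window is 12–57 days after 2008-04-16 (when supplemental grounds are filed), so 2008-04-28 through 2008-06-12; done 2008-04-24 — 4 days before the window opened.
The procedure was therefore not followed at step 5.

No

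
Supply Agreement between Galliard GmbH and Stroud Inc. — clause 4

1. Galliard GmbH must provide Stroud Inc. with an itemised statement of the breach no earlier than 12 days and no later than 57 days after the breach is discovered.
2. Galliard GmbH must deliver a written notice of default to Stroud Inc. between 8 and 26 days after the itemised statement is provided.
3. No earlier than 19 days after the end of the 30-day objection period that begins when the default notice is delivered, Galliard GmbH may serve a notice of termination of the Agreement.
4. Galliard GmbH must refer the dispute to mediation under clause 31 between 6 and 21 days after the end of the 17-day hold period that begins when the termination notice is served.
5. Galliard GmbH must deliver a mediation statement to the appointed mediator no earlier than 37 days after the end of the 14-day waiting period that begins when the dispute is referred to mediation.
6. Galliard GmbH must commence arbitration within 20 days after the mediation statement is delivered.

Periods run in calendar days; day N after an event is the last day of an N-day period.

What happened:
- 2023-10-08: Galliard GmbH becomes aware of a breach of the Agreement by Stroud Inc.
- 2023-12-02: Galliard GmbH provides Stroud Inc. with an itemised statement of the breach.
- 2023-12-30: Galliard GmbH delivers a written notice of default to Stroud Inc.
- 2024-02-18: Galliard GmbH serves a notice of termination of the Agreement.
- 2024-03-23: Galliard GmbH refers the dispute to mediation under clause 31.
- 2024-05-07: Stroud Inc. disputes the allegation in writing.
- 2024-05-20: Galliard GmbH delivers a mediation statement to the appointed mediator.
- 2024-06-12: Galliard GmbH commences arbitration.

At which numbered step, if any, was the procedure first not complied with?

Step 2

Step 1 — 12 and 57 days from 2023-10-08 (when the breach is discovered) are 2023-10-20 and 2023-12-04 respectively; done 2023-12-02, which is between those dates.
Step 2 — 8 and 26 days from 2023-12-02 (when the itemised statement is provided) are 2023-12-10 and 2023-12-28 respectively; done 2023-12-30 — 2 days after the window closed.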